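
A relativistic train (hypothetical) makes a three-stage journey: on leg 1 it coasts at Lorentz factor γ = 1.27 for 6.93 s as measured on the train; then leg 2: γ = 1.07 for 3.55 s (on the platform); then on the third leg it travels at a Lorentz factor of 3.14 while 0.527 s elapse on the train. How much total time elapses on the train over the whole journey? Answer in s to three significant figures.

τ = 10.8 s

Leg 1: 6.93 s is already measured on the train.
Leg 2: γ = 1.07; τ_2 = 3.55/1.070 = 3.318 s.
Leg 3: 0.527 s is already measured on the train.
Total: 6.930 + 3.318 + 0.5270 s.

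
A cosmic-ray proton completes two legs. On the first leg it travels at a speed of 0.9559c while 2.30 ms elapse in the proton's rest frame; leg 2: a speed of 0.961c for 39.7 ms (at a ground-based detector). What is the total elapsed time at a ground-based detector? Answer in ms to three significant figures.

Δt = 47.5 ms

Leg 1: γ = 1/√(1 − 0.9559²) = 1/√0.08626 = 3.405; Δt_1 = 3.405 × 2.30 = 7.831 ms.
Leg 2: 39.7 ms is already measured at a ground-based detector.
Total: 7.831 + 39.70 ms.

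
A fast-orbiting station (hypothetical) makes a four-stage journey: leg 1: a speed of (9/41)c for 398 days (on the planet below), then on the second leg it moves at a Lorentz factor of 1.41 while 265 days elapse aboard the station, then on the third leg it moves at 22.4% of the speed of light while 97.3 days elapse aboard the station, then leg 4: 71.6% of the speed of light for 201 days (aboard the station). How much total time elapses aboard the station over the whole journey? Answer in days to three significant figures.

τ = 952 days

Leg 1: γ = 1/√(1 − (9/41)²) = 41/40 = 1.025; τ_1 = 398/1.025 = 388.3 days.
Leg 2: 265 days is already measured aboard the station.
Leg 3: 97.3 days is already measured aboard the station.
Leg 4: 201 days is already measured aboard the station.
Total: 388.3 + 265.0 + 97.30 + 201.0 days.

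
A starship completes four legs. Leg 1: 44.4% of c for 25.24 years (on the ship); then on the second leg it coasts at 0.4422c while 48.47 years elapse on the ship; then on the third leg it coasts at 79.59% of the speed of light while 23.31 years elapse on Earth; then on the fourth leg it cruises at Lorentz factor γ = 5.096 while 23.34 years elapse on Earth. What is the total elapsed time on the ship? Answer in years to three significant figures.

τ = 92.4 years

Leg 1: 25.24 years is already measured on the ship.
Leg 2: 48.47 years is already measured on the ship.
Leg 3: β = 0.7959; γ = 1/√(1 − 0.7959²) = 1/√0.3665 = 1.652; τ_3 = 23.31/1.652 = 14.11 years.
Leg 4: γ = 5.096; τ_4 = 23.34/5.096 = 4.580 years.
Total: 25.24 + 48.47 + 14.11 + 4.580 years.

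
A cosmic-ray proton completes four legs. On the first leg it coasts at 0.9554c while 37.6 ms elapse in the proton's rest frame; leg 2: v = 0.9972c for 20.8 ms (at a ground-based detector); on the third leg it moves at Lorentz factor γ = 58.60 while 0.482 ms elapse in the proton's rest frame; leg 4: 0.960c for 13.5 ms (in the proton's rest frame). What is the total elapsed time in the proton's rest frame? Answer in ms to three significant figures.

τ = 53.1 ms

Leg 1: 37.6 ms is already measured in the proton's rest frame.
Leg 2: γ = 1/√(1 − 0.9972²) = 1/√0.005592 = 13.37; τ_2 = 20.8/13.37 = 1.555 ms.
Leg 3: 0.482 ms is already measured in the proton's rest frame.
Leg 4: 13.5 ms is already measured in the proton's rest frame.
Total: 37.60 + 1.555 + 0.4820 + 13.50 ms.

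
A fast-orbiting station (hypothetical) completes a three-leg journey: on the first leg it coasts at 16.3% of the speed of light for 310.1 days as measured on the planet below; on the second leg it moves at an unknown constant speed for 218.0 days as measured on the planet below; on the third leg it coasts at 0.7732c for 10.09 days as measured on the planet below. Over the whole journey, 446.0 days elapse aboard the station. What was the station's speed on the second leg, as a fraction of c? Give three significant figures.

Leg 1: β = 0.163; γ = 1/√(1 − 0.163²) = 1/√0.9734 = 1.014; τ_1 = 310.1/1.014 = 306.0 days.
Leg 2: speed unknown; τ_2 = 218.0/γ_2.
Leg 3: γ = 1/√(1 − 0.7732²) = 1/√0.4022 = 1.577; τ_3 = 10.09/1.577 = 6.399 days.
Total proper time: 306.0 + τ_2 + 6.399 = 446.0, so τ_2 = 446.0 − 312.4 = 133.6 days.
γ_2 = 218.0/133.6 = 1.631; β = √(1 − 1/γ²) = √0.6241.

β = 0.790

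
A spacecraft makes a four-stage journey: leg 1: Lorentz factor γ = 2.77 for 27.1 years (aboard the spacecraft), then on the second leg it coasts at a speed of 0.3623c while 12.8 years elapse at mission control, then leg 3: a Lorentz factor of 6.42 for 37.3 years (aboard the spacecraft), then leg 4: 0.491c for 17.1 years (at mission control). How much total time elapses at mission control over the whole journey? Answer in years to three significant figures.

Leg 1: γ = 2.77; Δt_1 = 2.770 × 27.1 = 75.07 years.
Leg 2: 12.8 years is already measured at mission control.
Leg 3: γ = 6.42; Δt_3 = 6.420 × 37.3 = 239.5 years.
Leg 4: 17.1 years is already measured at mission control.
Total: 75.07 + 12.80 + 239.5 + 17.10 years.

Δt = 344 years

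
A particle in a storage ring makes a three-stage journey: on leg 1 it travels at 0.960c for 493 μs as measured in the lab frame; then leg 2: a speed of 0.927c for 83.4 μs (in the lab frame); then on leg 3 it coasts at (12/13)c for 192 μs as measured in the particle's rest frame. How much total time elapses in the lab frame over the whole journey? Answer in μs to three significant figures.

Leg 1: 493 μs is already measured in the lab frame.
Leg 2: 83.4 μs is already measured in the lab frame.
Leg 3: γ = 1/√(1 − (12/13)²) = 13/5 = 2.600; Δt_3 = 2.600 × 192 = 499.2 μs.
Total: 493.0 + 83.40 + 499.2 μs.

Δt = 1080 μs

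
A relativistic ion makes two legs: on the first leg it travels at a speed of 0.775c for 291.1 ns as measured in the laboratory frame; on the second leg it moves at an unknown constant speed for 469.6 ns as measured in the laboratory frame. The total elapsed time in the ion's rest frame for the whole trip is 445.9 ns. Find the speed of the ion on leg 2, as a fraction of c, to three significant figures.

β = 0.830

Leg 1: γ = 1/√(1 − 0.775²) = 1/√0.3994 = 1.582; τ_1 = 291.1/1.582 = 184.0 ns.
Leg 2: speed unknown; τ_2 = 469.6/γ_2.
Total proper time: 184.0 + τ_2 = 445.9, so τ_2 = 445.9 − 184.0 = 261.9 ns.
γ_2 = 469.6/261.9 = 1.793; β = √(1 − 1/γ²) = √0.6889.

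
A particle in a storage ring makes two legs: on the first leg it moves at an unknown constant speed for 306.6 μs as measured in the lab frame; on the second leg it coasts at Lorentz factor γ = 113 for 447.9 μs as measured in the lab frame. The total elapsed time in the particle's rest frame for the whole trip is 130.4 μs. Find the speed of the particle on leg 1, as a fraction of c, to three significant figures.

β = 0.911

Leg 1: speed unknown; τ_1 = 306.6/γ_1.
Leg 2: γ = 113; τ_2 = 447.9/113.0 = 3.964 μs.
Total proper time: τ_1 + 3.964 = 130.4, so τ_1 = 130.4 − 3.964 = 126.4 μs.
γ_1 = 306.6/126.4 = 2.425; β = √(1 − 1/γ²) = √0.8299.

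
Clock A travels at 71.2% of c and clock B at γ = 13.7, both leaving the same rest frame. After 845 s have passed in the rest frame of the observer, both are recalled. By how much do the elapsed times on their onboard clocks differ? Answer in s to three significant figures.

A: β = 0.712; γ = 1/√(1 − 0.712²) = 1/√0.4931 = 1.424; τ_A = 845/1.424 = 593.3 s.
B: γ = 13.7; τ_B = 845/13.70 = 61.68 s.

|τ_A − τ_B| = 532 s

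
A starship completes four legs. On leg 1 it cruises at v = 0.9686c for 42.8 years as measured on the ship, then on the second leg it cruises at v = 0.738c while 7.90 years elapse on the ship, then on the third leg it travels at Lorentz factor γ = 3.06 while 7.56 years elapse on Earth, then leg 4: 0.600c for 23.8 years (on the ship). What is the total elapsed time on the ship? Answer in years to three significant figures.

Leg 1: 42.8 years is already measured on the ship.
Leg 2: 7.90 years is already measured on the ship.
Leg 3: γ = 3.06; τ_3 = 7.56/3.060 = 2.471 years.
Leg 4: 23.8 years is already measured on the ship.
Total: 42.80 + 7.900 + 2.471 + 23.80 years.

τ = 77.0 years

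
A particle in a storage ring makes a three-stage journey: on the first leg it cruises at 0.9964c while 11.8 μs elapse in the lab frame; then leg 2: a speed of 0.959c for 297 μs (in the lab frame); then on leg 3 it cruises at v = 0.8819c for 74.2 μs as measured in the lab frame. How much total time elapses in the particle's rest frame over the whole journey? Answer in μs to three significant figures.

τ = 120 μs

Leg 1: γ = 1/√(1 − 0.9964²) = 1/√0.007187 = 11.80; τ_1 = 11.8/11.80 = 1.000 μs.
Leg 2: γ = 1/√(1 − 0.959²) = 1/√0.08032 = 3.529; τ_2 = 297/3.529 = 84.17 μs.
Leg 3: γ = 1/√(1 − 0.8819²) = 1/√0.2223 = 2.121; τ_3 = 74.2/2.121 = 34.98 μs.
Total: 1.000 + 84.17 + 34.98 μs.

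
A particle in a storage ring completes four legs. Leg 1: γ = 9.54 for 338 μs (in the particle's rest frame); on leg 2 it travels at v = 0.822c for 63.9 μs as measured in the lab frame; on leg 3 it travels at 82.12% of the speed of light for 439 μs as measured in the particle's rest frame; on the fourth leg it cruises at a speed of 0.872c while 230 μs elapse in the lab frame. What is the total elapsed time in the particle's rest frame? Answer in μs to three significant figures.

τ = 926 μs

Leg 1: 338 μs is already measured in the particle's rest frame.
Leg 2: γ = 1/√(1 − 0.822²) = 1/√0.3243 = 1.756; τ_2 = 63.9/1.756 = 36.39 μs.
Leg 3: 439 μs is already measured in the particle's rest frame.
Leg 4: γ = 1/√(1 − 0.872²) = 1/√0.2396 = 2.043; τ_4 = 230/2.043 = 112.6 μs.
Total: 338.0 + 36.39 + 439.0 + 112.6 μs.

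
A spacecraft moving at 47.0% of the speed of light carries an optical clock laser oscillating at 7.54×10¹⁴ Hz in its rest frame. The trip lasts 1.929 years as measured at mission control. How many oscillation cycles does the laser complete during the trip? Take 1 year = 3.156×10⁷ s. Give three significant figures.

N = 4.05×10²²

β = 0.470; γ = 1/√(1 − 0.470²) = 1/√0.7791 = 1.133
The oscillator's own cycle count is N = f × τ where τ is the proper time aboard the spacecraft. τ = Δt/γ = 1.929/1.133 = 1.703 years = 5.374×10⁷ s.
N = 7.54×10¹⁴ × 5.374×10⁷ = 4.052×10²².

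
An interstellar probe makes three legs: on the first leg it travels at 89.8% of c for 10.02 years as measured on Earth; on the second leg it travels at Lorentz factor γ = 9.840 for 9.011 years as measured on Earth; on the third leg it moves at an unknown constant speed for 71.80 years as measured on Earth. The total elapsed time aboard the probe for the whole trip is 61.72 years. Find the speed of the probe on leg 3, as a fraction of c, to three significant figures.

Leg 1: β = 0.898; γ = 1/√(1 − 0.898²) = 1/√0.1936 = 2.273; τ_1 = 10.02/2.273 = 4.409 years.
Leg 2: γ = 9.840; τ_2 = 9.011/9.840 = 0.9158 years.
Leg 3: speed unknown; τ_3 = 71.80/γ_3.
Total proper time: 4.409 + 0.9158 + τ_3 = 61.72, so τ_3 = 61.72 − 5.325 = 56.40 years.
γ_3 = 71.80/56.40 = 1.273; β = √(1 − 1/γ²) = √0.3831.

β = 0.619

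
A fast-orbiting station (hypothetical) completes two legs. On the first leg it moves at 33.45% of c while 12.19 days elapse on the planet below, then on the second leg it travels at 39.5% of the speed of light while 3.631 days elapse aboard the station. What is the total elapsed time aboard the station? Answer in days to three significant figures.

Leg 1: β = 0.3345; γ = 1/√(1 − 0.3345²) = 1/√0.8881 = 1.061; τ_1 = 12.19/1.061 = 11.49 days.
Leg 2: 3.631 days is already measured aboard the station.
Total: 11.49 + 3.631 days.

τ = 15.1 days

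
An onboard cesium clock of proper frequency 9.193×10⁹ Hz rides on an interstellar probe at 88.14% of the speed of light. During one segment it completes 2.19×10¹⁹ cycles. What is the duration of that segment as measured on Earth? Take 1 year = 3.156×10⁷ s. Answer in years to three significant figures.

β = 0.8814; γ = 1/√(1 − 0.8814²) = 1/√0.2231 = 2.117
Proper time for N cycles: τ = N/f = 2.19×10¹⁹/(9.193×10⁹) = 2.382×10⁹ s = 75.48 years.
Lab-frame duration Δt = γτ = 2.117 × 75.48 = 159.8 years.

Δt = 160 years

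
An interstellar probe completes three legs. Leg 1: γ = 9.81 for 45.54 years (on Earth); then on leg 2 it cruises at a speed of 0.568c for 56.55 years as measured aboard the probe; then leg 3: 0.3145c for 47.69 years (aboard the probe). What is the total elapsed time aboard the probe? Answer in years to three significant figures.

Leg 1: γ = 9.81; τ_1 = 45.54/9.810 = 4.642 years.
Leg 2: 56.55 years is already measured aboard the probe.
Leg 3: 47.69 years is already measured aboard the probe.
Total: 4.642 + 56.55 + 47.69 years.

τ = 109 years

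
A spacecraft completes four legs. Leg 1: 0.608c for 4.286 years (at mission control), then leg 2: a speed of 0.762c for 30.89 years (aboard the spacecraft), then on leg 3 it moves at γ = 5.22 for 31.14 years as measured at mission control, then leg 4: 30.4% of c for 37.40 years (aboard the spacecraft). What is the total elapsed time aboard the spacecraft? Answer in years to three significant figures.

τ = 77.7 years

Leg 1: γ = 1/√(1 − 0.608²) = 1/√0.6303 = 1.260; τ_1 = 4.286/1.260 = 3.403 years.
Leg 2: 30.89 years is already measured aboard the spacecraft.
Leg 3: γ = 5.22; τ_3 = 31.14/5.220 = 5.966 years.
Leg 4: 37.40 years is already measured aboard the spacecraft.
Total: 3.403 + 30.89 + 5.966 + 37.40 years.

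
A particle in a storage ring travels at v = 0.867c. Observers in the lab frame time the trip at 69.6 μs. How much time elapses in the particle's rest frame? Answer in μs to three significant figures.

γ = 1/√(1 − 0.867²) = 1/√0.2483 = 2.007
The interval measured in the lab frame is the dilated one; the clock in the particle's rest frame measures the proper time τ = Δt/γ = 69.6/2.007 μs.

τ = 34.7 μs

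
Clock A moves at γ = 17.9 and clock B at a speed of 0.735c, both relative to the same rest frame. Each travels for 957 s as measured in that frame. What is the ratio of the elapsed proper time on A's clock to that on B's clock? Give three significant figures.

A: γ = 17.9. B: γ = 1/√(1 − 0.735²) = 1/√0.4598 = 1.475.
τ_A/τ_B = γ_B/γ_A = 1.475/17.90 = 0.08239, so τ_A/τ_B = 0.08239.

τ_A/τ_B = 0.0824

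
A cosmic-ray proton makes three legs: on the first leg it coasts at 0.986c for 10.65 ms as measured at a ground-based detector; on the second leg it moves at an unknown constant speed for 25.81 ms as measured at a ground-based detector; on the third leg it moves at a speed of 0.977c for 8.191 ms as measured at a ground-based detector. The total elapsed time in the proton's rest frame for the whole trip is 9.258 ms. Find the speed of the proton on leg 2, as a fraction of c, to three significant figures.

Leg 1: γ = 1/√(1 − 0.986²) = 1/√0.02780 = 5.997; τ_1 = 10.65/5.997 = 1.776 ms.
Leg 2: speed unknown; τ_2 = 25.81/γ_2.
Leg 3: γ = 1/√(1 − 0.977²) = 1/√0.04547 = 4.690; τ_3 = 8.191/4.690 = 1.747 ms.
Total proper time: 1.776 + τ_2 + 1.747 = 9.258, so τ_2 = 9.258 − 3.522 = 5.736 ms.
γ_2 = 25.81/5.736 = 4.500; β = √(1 − 1/γ²) = √0.9506.

β = 0.975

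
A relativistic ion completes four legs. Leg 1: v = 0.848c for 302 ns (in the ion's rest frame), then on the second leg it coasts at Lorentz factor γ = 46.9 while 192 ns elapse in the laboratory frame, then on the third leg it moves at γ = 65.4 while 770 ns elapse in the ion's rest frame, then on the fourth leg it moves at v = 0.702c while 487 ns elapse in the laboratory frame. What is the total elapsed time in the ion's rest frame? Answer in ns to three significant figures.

τ = 1420 ns

Leg 1: 302 ns is already measured in the ion's rest frame.
Leg 2: γ = 46.9; τ_2 = 192/46.90 = 4.094 ns.
Leg 3: 770 ns is already measured in the ion's rest frame.
Leg 4: γ = 1/√(1 − 0.702²) = 1/√0.5072 = 1.404; τ_4 = 487/1.404 = 346.8 ns.
Total: 302.0 + 4.094 + 770.0 + 346.8 ns.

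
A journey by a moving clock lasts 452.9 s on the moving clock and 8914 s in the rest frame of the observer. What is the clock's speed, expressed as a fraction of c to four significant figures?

β = 0.9987

The proper time is measured on the moving clock (both events occur at the clock's location); Δt is measured in the rest frame of the observer. γ = Δt/τ = 8914/452.9 = 19.68.
β = √(1 − 1/γ²) = √(1 − 0.002581) = √0.9974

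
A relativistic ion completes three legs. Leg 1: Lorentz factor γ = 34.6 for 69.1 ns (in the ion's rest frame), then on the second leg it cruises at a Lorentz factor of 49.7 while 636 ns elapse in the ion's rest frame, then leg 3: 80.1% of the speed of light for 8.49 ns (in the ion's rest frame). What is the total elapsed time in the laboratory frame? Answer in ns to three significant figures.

Leg 1: γ = 34.6; Δt_1 = 34.60 × 69.1 = 2391 ns.
Leg 2: γ = 49.7; Δt_2 = 49.70 × 636 = 3.161×10⁴ ns.
Leg 3: β = 0.801; γ = 1/√(1 − 0.801²) = 1/√0.3584 = 1.670; Δt_3 = 1.670 × 8.49 = 14.18 ns.
Total: 2391 + 3.161×10⁴ + 14.18 ns.

Δt = 3.40×10⁴ ns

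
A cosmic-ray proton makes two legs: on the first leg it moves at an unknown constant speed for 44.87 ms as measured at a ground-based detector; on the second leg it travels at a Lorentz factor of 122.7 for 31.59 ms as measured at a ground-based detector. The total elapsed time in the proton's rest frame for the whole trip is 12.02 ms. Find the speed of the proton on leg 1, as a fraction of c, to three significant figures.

β = 0.965

Leg 1: speed unknown; τ_1 = 44.87/γ_1.
Leg 2: γ = 122.7; τ_2 = 31.59/122.7 = 0.2575 ms.
Total proper time: τ_1 + 0.2575 = 12.02, so τ_1 = 12.02 − 0.2575 = 11.76 ms.
γ_1 = 44.87/11.76 = 3.815; β = √(1 − 1/γ²) = √0.9313.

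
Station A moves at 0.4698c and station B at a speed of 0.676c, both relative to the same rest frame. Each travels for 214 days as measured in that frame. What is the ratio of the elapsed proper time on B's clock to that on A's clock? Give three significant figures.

A: γ = 1/√(1 − 0.4698²) = 1/√0.7793 = 1.133. B: γ = 1/√(1 − 0.676²) = 1/√0.5430 = 1.357.
τ_A/τ_B = γ_B/γ_A = 1.357/1.133 = 1.198, so τ_B/τ_A = 0.8348.

τ_B/τ_A = 0.835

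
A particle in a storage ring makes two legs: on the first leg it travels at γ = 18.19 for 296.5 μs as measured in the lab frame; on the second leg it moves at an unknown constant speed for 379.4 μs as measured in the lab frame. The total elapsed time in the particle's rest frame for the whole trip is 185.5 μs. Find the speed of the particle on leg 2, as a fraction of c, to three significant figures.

Leg 1: γ = 18.19; τ_1 = 296.5/18.19 = 16.30 μs.
Leg 2: speed unknown; τ_2 = 379.4/γ_2.
Total proper time: 16.30 + τ_2 = 185.5, so τ_2 = 185.5 − 16.30 = 169.2 μs.
γ_2 = 379.4/169.2 = 2.242; β = √(1 − 1/γ²) = √0.8011.

β = 0.895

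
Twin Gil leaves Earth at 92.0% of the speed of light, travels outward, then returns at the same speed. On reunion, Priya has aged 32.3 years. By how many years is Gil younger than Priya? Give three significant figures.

β = 0.920; γ = 1/√(1 − 0.920²) = 1/√0.1536 = 2.552
Gil's elapsed proper time: τ = 32.3/2.552 = 12.66 years.
Age gap = Δt − τ = 32.3 − 12.66 years.

Δt − τ = 19.6 years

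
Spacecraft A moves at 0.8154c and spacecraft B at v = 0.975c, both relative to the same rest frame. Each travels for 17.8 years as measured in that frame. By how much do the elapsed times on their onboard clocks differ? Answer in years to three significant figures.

A: γ = 1/√(1 − 0.8154²) = 1/√0.3351 = 1.727; τ_A = 17.8/1.727 = 10.30 years.
B: γ = 1/√(1 − 0.975²) = 1/√0.04938 = 4.500; τ_B = 17.8/4.500 = 3.955 years.

|τ_A − τ_B| = 6.35 years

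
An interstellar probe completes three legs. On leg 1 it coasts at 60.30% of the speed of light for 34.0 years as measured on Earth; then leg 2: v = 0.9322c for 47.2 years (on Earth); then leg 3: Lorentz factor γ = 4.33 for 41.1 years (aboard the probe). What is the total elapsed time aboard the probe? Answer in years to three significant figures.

τ = 85.3 years

Leg 1: β = 0.6030; γ = 1/√(1 − 0.6030²) = 1/√0.6364 = 1.254; τ_1 = 34.0/1.254 = 27.12 years.
Leg 2: γ = 1/√(1 − 0.9322²) = 1/√0.1310 = 2.763; τ_2 = 47.2/2.763 = 17.08 years.
Leg 3: 41.1 years is already measured aboard the probe.
Total: 27.12 + 17.08 + 41.10 years.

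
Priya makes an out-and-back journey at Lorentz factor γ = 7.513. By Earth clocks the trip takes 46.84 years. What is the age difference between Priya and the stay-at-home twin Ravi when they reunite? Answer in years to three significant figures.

Δt − τ = 40.6 years

γ = 7.513
Priya's elapsed proper time: τ = 46.84/7.513 = 6.235 years.
Age gap = Δt − τ = 46.84 − 6.235 years.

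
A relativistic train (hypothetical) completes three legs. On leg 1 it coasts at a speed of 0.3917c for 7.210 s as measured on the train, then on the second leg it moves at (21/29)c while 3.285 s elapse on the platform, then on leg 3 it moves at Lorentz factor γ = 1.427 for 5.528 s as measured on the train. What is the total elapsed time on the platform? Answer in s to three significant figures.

Δt = 19.0 s

Leg 1: γ = 1/√(1 − 0.3917²) = 1/√0.8466 = 1.087; Δt_1 = 1.087 × 7.210 = 7.836 s.
Leg 2: 3.285 s is already measured on the platform.
Leg 3: γ = 1.427; Δt_3 = 1.427 × 5.528 = 7.888 s.
Total: 7.836 + 3.285 + 7.888 s.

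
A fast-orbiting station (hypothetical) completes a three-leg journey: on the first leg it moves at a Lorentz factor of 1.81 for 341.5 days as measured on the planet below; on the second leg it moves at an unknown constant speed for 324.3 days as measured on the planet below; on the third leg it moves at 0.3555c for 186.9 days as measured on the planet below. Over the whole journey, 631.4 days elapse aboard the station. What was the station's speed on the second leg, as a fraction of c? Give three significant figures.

Leg 1: γ = 1.81; τ_1 = 341.5/1.810 = 188.7 days.
Leg 2: speed unknown; τ_2 = 324.3/γ_2.
Leg 3: γ = 1/√(1 − 0.3555²) = 1/√0.8736 = 1.070; τ_3 = 186.9/1.070 = 174.7 days.
Total proper time: 188.7 + τ_2 + 174.7 = 631.4, so τ_2 = 631.4 − 363.4 = 268.0 days.
γ_2 = 324.3/268.0 = 1.210; β = √(1 − 1/γ²) = √0.3169.

β = 0.563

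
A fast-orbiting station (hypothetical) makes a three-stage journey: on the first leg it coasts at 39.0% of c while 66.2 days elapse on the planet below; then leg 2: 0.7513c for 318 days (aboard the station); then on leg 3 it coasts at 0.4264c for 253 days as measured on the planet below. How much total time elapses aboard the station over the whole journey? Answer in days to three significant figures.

Leg 1: β = 0.390; γ = 1/√(1 − 0.390²) = 1/√0.8479 = 1.086; τ_1 = 66.2/1.086 = 60.96 days.
Leg 2: 318 days is already measured aboard the station.
Leg 3: γ = 1/√(1 − 0.4264²) = 1/√0.8182 = 1.106; τ_3 = 253/1.106 = 228.8 days.
Total: 60.96 + 318.0 + 228.8 days.

τ = 608 days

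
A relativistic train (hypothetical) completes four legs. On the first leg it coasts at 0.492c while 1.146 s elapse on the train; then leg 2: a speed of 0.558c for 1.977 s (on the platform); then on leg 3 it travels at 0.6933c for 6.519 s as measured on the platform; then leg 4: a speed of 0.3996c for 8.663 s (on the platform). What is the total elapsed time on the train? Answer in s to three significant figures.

Leg 1: 1.146 s is already measured on the train.
Leg 2: γ = 1/√(1 − 0.558²) = 1/√0.6886 = 1.205; τ_2 = 1.977/1.205 = 1.641 s.
Leg 3: γ = 1/√(1 − 0.6933²) = 1/√0.5193 = 1.388; τ_3 = 6.519/1.388 = 4.698 s.
Leg 4: γ = 1/√(1 − 0.3996²) = 1/√0.8403 = 1.091; τ_4 = 8.663/1.091 = 7.941 s.
Total: 1.146 + 1.641 + 4.698 + 7.941 s.

τ = 15.4 s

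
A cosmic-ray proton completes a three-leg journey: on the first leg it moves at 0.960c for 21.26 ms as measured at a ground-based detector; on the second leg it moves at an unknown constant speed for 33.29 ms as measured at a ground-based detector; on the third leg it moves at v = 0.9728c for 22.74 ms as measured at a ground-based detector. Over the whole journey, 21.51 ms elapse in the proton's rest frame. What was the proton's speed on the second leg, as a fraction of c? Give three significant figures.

β = 0.951

Leg 1: γ = 1/√(1 − 0.960²) = 25/7 ≈ 3.571; τ_1 = 21.26/3.571 = 5.953 ms.
Leg 2: speed unknown; τ_2 = 33.29/γ_2.
Leg 3: γ = 1/√(1 − 0.9728²) = 1/√0.05366 = 4.317; τ_3 = 22.74/4.317 = 5.268 ms.
Total proper time: 5.953 + τ_2 + 5.268 = 21.51, so τ_2 = 21.51 − 11.22 = 10.29 ms.
γ_2 = 33.29/10.29 = 3.235; β = √(1 − 1/γ²) = √0.9045.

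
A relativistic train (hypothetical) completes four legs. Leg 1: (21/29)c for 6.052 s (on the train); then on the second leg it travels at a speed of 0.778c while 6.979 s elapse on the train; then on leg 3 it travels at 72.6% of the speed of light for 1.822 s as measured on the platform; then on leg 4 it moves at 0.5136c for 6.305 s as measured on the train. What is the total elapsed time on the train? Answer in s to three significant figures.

Leg 1: 6.052 s is already measured on the train.
Leg 2: 6.979 s is already measured on the train.
Leg 3: β = 0.726; γ = 1/√(1 − 0.726²) = 1/√0.4729 = 1.454; τ_3 = 1.822/1.454 = 1.253 s.
Leg 4: 6.305 s is already measured on the train.
Total: 6.052 + 6.979 + 1.253 + 6.305 s.

τ = 20.6 s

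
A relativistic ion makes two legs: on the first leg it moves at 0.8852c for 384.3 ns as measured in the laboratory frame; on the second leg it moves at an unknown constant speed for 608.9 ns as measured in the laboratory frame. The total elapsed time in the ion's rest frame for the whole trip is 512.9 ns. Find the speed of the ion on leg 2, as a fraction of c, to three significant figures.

β = 0.836

Leg 1: γ = 1/√(1 − 0.8852²) = 1/√0.2164 = 2.150; τ_1 = 384.3/2.150 = 178.8 ns.
Leg 2: speed unknown; τ_2 = 608.9/γ_2.
Total proper time: 178.8 + τ_2 = 512.9, so τ_2 = 512.9 − 178.8 = 334.1 ns.
γ_2 = 608.9/334.1 = 1.822; β = √(1 − 1/γ²) = √0.6989.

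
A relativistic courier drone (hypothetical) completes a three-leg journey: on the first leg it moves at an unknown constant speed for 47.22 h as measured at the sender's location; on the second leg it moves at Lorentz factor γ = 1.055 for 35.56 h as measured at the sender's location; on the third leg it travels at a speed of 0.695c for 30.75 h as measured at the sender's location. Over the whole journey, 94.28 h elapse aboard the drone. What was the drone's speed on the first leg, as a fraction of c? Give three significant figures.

β = 0.580

Leg 1: speed unknown; τ_1 = 47.22/γ_1.
Leg 2: γ = 1.055; τ_2 = 35.56/1.055 = 33.71 h.
Leg 3: γ = 1/√(1 − 0.695²) = 1/√0.5170 = 1.391; τ_3 = 30.75/1.391 = 22.11 h.
Total proper time: τ_1 + 33.71 + 22.11 = 94.28, so τ_1 = 94.28 − 55.82 = 38.46 h.
γ_1 = 47.22/38.46 = 1.228; β = √(1 − 1/γ²) = √0.3365.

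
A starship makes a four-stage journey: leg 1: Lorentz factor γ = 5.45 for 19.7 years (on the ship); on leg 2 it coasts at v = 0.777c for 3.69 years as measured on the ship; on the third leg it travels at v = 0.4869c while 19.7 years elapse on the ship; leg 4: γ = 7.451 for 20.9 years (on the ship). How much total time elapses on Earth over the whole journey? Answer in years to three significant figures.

Leg 1: γ = 5.45; Δt_1 = 5.450 × 19.7 = 107.4 years.
Leg 2: γ = 1/√(1 − 0.777²) = 1/√0.3963 = 1.589; Δt_2 = 1.589 × 3.69 = 5.862 years.
Leg 3: γ = 1/√(1 − 0.4869²) = 1/√0.7629 = 1.145; Δt_3 = 1.145 × 19.7 = 22.55 years.
Leg 4: γ = 7.451; Δt_4 = 7.451 × 20.9 = 155.7 years.
Total: 107.4 + 5.862 + 22.55 + 155.7 years.

Δt = 292 years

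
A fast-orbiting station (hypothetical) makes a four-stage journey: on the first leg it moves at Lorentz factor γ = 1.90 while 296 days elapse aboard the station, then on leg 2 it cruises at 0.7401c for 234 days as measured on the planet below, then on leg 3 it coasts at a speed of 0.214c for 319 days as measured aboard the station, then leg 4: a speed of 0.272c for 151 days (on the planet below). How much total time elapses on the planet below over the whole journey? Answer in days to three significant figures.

Δt = 1270 days

Leg 1: γ = 1.90; Δt_1 = 1.900 × 296 = 562.4 days.
Leg 2: 234 days is already measured on the planet below.
Leg 3: γ = 1/√(1 − 0.214²) = 1/√0.9542 = 1.024; Δt_3 = 1.024 × 319 = 326.6 days.
Leg 4: 151 days is already measured on the planet below.
Total: 562.4 + 234.0 + 326.6 + 151.0 days.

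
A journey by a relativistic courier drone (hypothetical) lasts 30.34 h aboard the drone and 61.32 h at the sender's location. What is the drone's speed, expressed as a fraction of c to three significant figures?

The proper time is measured aboard the drone (both events occur at the drone's location); Δt is measured at the sender's location. γ = Δt/τ = 61.32/30.34 = 2.021.
β = √(1 − 1/γ²) = √(1 − 0.2448) = √0.7552

β = 0.869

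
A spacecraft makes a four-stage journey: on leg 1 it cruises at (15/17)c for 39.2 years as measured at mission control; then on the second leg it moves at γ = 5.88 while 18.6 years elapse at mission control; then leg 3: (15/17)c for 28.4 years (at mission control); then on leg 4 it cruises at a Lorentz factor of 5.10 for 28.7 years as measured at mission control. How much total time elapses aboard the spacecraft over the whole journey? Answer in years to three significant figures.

τ = 40.6 years

Leg 1: γ = 1/√(1 − (15/17)²) = 17/8 = 2.125; τ_1 = 39.2/2.125 = 18.45 years.
Leg 2: γ = 5.88; τ_2 = 18.6/5.880 = 3.163 years.
Leg 3: γ = 1/√(1 − (15/17)²) = 17/8 = 2.125; τ_3 = 28.4/2.125 = 13.36 years.
Leg 4: γ = 5.10; τ_4 = 28.7/5.100 = 5.627 years.
Total: 18.45 + 3.163 + 13.36 + 5.627 years.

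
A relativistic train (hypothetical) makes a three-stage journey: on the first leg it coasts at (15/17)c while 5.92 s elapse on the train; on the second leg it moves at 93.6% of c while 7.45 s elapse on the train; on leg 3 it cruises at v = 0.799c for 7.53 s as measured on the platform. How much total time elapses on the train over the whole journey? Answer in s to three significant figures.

Leg 1: 5.92 s is already measured on the train.
Leg 2: 7.45 s is already measured on the train.
Leg 3: γ = 1/√(1 − 0.799²) = 1/√0.3616 = 1.663; τ_3 = 7.53/1.663 = 4.528 s.
Total: 5.920 + 7.450 + 4.528 s.

τ = 17.9 s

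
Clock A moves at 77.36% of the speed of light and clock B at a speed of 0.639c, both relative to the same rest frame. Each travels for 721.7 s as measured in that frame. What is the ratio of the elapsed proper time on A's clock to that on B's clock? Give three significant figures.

A: β = 0.7736; γ = 1/√(1 − 0.7736²) = 1/√0.4015 = 1.578. B: γ = 1/√(1 − 0.639²) = 1/√0.5917 = 1.300.
τ_A/τ_B = γ_B/γ_A = 1.300/1.578 = 0.8238, so τ_A/τ_B = 0.8238.

τ_A/τ_B = 0.824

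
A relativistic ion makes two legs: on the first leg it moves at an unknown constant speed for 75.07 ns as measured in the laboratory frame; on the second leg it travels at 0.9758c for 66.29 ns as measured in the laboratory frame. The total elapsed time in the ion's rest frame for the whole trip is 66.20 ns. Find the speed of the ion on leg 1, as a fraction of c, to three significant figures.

Leg 1: speed unknown; τ_1 = 75.07/γ_1.
Leg 2: γ = 1/√(1 − 0.9758²) = 1/√0.04781 = 4.573; τ_2 = 66.29/4.573 = 14.50 ns.
Total proper time: τ_1 + 14.50 = 66.20, so τ_1 = 66.20 − 14.50 = 51.70 ns.
γ_1 = 75.07/51.70 = 1.452; β = √(1 − 1/γ²) = √0.5256.

β = 0.725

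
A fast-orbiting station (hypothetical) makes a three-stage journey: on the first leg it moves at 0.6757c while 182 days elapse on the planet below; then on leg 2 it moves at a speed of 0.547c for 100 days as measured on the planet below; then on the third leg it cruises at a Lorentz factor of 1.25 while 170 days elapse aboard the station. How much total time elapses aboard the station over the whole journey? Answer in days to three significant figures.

τ = 388 days

Leg 1: γ = 1/√(1 − 0.6757²) = 1/√0.5434 = 1.357; τ_1 = 182/1.357 = 134.2 days.
Leg 2: γ = 1/√(1 − 0.547²) = 1/√0.7008 = 1.195; τ_2 = 100/1.195 = 83.71 days.
Leg 3: 170 days is already measured aboard the station.
Total: 134.2 + 83.71 + 170.0 days.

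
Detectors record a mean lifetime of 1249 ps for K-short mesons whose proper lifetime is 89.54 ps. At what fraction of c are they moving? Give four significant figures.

v = 0.9974c

γ = Δt/τ₀ = 1249/89.54 = 13.95
β = √(1 − 1/γ²) = √(1 − 0.005139) = √0.9949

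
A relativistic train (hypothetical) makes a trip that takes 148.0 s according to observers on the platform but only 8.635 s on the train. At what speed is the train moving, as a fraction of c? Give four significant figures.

The proper time is measured on the train (both events occur at the train's location); Δt is measured on the platform. γ = Δt/τ = 148.0/8.635 = 17.14.
β = √(1 − 1/γ²) = √(1 − 0.003404) = √0.9966

v = 0.9983c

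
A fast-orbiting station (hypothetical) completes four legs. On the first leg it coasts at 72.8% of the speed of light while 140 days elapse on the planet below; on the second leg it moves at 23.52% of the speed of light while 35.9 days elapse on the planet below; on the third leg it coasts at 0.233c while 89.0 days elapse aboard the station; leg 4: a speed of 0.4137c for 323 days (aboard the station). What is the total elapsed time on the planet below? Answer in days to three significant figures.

Leg 1: 140 days is already measured on the planet below.
Leg 2: 35.9 days is already measured on the planet below.
Leg 3: γ = 1/√(1 − 0.233²) = 1/√0.9457 = 1.028; Δt_3 = 1.028 × 89.0 = 91.52 days.
Leg 4: γ = 1/√(1 − 0.4137²) = 1/√0.8289 = 1.098; Δt_4 = 1.098 × 323 = 354.8 days.
Total: 140.0 + 35.90 + 91.52 + 354.8 days.

Δt = 622 days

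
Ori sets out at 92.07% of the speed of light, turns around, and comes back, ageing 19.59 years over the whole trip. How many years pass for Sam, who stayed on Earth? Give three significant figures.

Δt = 50.2 years

β = 0.9207; γ = 1/√(1 − 0.9207²) = 1/√0.1523 = 2.562
Earth-frame duration is the dilated interval: Δt = γτ = 2.562 × 19.59 years.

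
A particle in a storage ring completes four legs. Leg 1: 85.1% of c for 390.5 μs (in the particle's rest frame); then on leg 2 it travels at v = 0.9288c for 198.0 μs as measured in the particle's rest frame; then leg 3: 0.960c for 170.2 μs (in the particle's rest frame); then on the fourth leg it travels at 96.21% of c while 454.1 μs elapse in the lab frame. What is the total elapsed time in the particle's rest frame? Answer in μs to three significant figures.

Leg 1: 390.5 μs is already measured in the particle's rest frame.
Leg 2: 198.0 μs is already measured in the particle's rest frame.
Leg 3: 170.2 μs is already measured in the particle's rest frame.
Leg 4: β = 0.9621; γ = 1/√(1 − 0.9621²) = 1/√0.07436 = 3.667; τ_4 = 454.1/3.667 = 123.8 μs.
Total: 390.5 + 198.0 + 170.2 + 123.8 μs.

τ = 883 μs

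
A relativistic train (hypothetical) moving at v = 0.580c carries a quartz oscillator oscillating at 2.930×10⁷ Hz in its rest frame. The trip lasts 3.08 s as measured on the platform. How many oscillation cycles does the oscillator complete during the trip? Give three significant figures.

γ = 1/√(1 − 0.580²) = 1/√0.6636 = 1.228
The oscillator's own cycle count is N = f × τ where τ is the proper time on the train. τ = Δt/γ = 3.08/1.228 = 2.509 s = 2.509×10⁰ s.
N = 2.930×10⁷ × 2.509×10⁰ = 7.351×10⁷.

N = 7.35×10⁷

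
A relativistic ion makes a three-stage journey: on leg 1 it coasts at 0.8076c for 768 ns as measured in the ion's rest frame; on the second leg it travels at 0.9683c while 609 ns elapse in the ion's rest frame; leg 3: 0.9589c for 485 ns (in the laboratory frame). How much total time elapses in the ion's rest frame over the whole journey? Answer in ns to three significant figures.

τ = 1510 ns

Leg 1: 768 ns is already measured in the ion's rest frame.
Leg 2: 609 ns is already measured in the ion's rest frame.
Leg 3: γ = 1/√(1 − 0.9589²) = 1/√0.08051 = 3.524; τ_3 = 485/3.524 = 137.6 ns.
Total: 768.0 + 609.0 + 137.6 ns.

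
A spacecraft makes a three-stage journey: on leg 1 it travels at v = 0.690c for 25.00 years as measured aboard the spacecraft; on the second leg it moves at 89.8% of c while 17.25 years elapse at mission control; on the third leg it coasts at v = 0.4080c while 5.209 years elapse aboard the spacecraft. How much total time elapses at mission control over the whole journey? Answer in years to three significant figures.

Δt = 57.5 years

Leg 1: γ = 1/√(1 − 0.690²) = 1/√0.5239 = 1.382; Δt_1 = 1.382 × 25.00 = 34.54 years.
Leg 2: 17.25 years is already measured at mission control.
Leg 3: γ = 1/√(1 − 0.4080²) = 1/√0.8335 = 1.095; Δt_3 = 1.095 × 5.209 = 5.705 years.
Total: 34.54 + 17.25 + 5.705 years.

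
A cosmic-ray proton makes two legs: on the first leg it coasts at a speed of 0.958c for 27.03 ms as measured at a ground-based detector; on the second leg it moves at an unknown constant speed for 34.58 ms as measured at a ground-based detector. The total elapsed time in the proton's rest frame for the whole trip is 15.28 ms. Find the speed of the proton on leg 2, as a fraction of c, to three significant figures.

β = 0.976

Leg 1: γ = 1/√(1 − 0.958²) = 1/√0.08224 = 3.487; τ_1 = 27.03/3.487 = 7.751 ms.
Leg 2: speed unknown; τ_2 = 34.58/γ_2.
Total proper time: 7.751 + τ_2 = 15.28, so τ_2 = 15.28 − 7.751 = 7.529 ms.
γ_2 = 34.58/7.529 = 4.593; β = √(1 − 1/γ²) = √0.9526.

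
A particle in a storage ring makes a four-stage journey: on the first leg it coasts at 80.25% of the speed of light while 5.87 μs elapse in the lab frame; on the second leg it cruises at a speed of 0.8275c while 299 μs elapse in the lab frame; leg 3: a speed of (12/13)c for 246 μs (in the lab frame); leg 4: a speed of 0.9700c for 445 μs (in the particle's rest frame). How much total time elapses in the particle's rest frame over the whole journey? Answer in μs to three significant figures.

Leg 1: β = 0.8025; γ = 1/√(1 − 0.8025²) = 1/√0.3560 = 1.676; τ_1 = 5.87/1.676 = 3.502 μs.
Leg 2: γ = 1/√(1 − 0.8275²) = 1/√0.3152 = 1.781; τ_2 = 299/1.781 = 167.9 μs.
Leg 3: γ = 1/√(1 − (12/13)²) = 13/5 = 2.600; τ_3 = 246/2.600 = 94.62 μs.
Leg 4: 445 μs is already measured in the particle's rest frame.
Total: 3.502 + 167.9 + 94.62 + 445.0 μs.

τ = 711 μs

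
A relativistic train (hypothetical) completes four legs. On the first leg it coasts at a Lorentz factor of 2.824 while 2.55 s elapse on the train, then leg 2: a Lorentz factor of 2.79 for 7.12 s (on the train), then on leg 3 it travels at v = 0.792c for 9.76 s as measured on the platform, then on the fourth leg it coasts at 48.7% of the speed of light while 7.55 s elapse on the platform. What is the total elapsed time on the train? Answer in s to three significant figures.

τ = 22.2 s

Leg 1: 2.55 s is already measured on the train.
Leg 2: 7.12 s is already measured on the train.
Leg 3: γ = 1/√(1 − 0.792²) = 1/√0.3727 = 1.638; τ_3 = 9.76/1.638 = 5.959 s.
Leg 4: β = 0.487; γ = 1/√(1 − 0.487²) = 1/√0.7628 = 1.145; τ_4 = 7.55/1.145 = 6.594 s.
Total: 2.550 + 7.120 + 5.959 + 6.594 s.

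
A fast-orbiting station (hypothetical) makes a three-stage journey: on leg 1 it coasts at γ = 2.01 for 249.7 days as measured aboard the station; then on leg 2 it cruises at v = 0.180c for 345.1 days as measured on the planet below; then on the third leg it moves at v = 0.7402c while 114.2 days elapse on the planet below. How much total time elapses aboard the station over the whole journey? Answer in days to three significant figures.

Leg 1: 249.7 days is already measured aboard the station.
Leg 2: γ = 1/√(1 − 0.180²) = 1/√0.9676 = 1.017; τ_2 = 345.1/1.017 = 339.5 days.
Leg 3: γ = 1/√(1 − 0.7402²) = 1/√0.4521 = 1.487; τ_3 = 114.2/1.487 = 76.79 days.
Total: 249.7 + 339.5 + 76.79 days.

τ = 666 days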